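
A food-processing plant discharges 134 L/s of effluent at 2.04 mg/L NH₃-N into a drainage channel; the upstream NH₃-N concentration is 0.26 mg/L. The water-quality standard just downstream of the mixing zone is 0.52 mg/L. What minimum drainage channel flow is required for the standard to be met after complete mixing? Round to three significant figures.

783 L/s

Set C_mix = 0.52: (Q·0.2600 + 134.0·2.040) / (Q + 134.0) = 0.52
→ Q = 134.0·(2.040 − 0.52)/(0.52 − 0.2600) = 783.4 L/s.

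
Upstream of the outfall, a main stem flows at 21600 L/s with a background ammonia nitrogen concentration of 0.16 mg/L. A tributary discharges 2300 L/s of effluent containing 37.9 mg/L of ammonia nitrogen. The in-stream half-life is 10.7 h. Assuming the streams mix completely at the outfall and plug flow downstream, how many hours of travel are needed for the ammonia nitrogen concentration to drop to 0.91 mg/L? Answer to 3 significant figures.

22.0 h

Conservation of mass: C = (21600·0.1600 + 2300·37.90) / 23900 = 90630/23900 = 3.792 mg/L.
Half-life 10.7 h → k = ln 2 / 10.7 = 0.06478 h⁻¹ = 1.555 d⁻¹.
3.792·exp(−k·t) = 0.91 → t = ln(3.792/0.91)/k = 79310 s = 22.03 h.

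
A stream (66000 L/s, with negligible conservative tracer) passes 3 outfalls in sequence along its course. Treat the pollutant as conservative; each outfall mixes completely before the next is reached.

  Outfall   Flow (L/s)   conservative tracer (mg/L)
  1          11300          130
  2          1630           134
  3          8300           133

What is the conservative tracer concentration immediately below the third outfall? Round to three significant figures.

Below outfall 1: Q → 77300 L/s, C = (66000·0 + 11300·130.0)/77300 = 19.00 mg/L.
Below outfall 2: Q → 78930 L/s, C = (77300·19.00 + 1630·134.0)/78930 = 21.38 mg/L.
Below outfall 3: Q → 87230 L/s, C = (78930·21.38 + 8300·133.0)/87230 = 32.00 mg/L.

32.0 mg/L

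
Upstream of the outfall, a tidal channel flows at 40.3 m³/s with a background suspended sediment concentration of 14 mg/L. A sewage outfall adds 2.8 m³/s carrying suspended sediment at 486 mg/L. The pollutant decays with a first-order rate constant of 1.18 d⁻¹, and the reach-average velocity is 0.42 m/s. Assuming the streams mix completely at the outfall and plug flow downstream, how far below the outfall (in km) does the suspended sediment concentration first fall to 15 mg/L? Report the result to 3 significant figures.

After mixing, C = (40.30·14.00 + 2.800·486.0) / 43.10 = 1925/43.10 = 44.66 mg/L.
Set 44.66·exp(−k·t) = 15 → t = ln(44.66/15)/k = 79890 s = 22.19 h.
Distance = v·t = 0.42·79890 = 33550 m = 33.55 km.

33.6 km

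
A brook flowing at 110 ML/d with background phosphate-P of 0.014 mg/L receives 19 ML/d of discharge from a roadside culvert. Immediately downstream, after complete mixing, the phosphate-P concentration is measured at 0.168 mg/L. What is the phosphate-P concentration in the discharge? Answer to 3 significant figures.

Mass balance: 110.0·0.01400 + 19.00·Cₑ = 129.0·0.1680
→ Cₑ = (129.0·0.1680 − 110.0·0.01400) / 19.00 = 1.060 mg/L.

1.06 mg/L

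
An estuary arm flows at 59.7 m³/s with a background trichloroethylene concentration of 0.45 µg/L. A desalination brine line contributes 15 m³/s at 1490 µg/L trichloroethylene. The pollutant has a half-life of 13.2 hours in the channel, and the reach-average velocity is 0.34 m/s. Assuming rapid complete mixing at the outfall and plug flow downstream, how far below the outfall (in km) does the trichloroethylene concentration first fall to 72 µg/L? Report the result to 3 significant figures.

Flow-weighted average: C = (59.70·0.4500 + 15.00·1490) / 74.70 = 22380/74.70 = 299.6 µg/L.
Half-life 13.2 h → k = ln 2 / 13.2 = 0.05251 h⁻¹ = 1.260 d⁻¹.
Set 299.6·exp(−k·t) = 72 → t = ln(299.6/72)/k = 97740 s = 27.15 h.
Distance = v·t = 0.34·97740 = 33230 m = 33.23 km.

33.2 km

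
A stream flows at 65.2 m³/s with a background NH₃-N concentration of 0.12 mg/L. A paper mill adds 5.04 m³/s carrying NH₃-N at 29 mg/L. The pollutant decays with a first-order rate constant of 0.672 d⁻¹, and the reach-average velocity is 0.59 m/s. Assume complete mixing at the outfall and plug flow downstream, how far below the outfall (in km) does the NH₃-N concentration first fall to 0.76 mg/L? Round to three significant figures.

After mixing, C = (65.20·0.1200 + 5.040·29.00) / 70.24 = 154.0/70.24 = 2.192 mg/L.
Set 2.192·exp(−k·t) = 0.76 → t = ln(2.192/0.76)/k = 136200 s = 37.83 h.
Distance = v·t = 0.59·136200 = 80360 m = 80.36 km.

80.4 km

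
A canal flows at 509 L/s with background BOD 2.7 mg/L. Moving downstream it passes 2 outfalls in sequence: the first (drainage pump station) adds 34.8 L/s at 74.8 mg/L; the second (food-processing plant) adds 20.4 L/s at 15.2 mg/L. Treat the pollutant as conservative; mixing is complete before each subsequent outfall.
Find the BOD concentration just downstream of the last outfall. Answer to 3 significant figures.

7.60 mg/L

Below outfall 1: Q → 543.8 L/s, C = (509.0·2.700 + 34.80·74.80)/543.8 = 7.314 mg/L.
Below outfall 2: Q → 564.2 L/s, C = (543.8·7.314 + 20.40·15.20)/564.2 = 7.599 mg/L.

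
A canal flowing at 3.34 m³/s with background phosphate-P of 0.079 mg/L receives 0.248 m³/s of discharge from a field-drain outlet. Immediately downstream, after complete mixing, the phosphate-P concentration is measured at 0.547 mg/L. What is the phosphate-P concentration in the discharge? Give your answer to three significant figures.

Mass balance: 3.340·0.07900 + 0.2480·Cₑ = 3.588·0.5470
→ Cₑ = (3.588·0.5470 − 3.340·0.07900) / 0.2480 = 6.850 mg/L.

6.85 mg/L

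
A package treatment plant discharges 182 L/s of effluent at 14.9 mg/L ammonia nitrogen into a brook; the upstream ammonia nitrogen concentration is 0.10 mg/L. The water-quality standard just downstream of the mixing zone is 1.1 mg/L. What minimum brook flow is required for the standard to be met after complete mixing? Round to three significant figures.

Set C_mix = 1.1: (Q·0.1000 + 182.0·14.90) / (Q + 182.0) = 1.1
→ Q = 182.0·(14.90 − 1.1)/(1.1 − 0.1000) = 2512 L/s.

2510 L/s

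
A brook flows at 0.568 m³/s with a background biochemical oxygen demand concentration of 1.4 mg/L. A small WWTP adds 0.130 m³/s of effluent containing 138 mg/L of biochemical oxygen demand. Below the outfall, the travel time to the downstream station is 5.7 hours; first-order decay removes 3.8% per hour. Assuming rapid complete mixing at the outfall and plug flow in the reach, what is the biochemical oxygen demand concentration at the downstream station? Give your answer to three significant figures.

21.5 mg/L

Conservation of mass: C = (0.5680·1.400 + 0.1300·138.0) / 0.6980 = 18.74/0.6980 = 26.84 mg/L.
3.8%/h lost → k = −ln(1 − 0.038) = 0.03874 h⁻¹.
First-order decay: C = 26.84·exp(−k·t) = 26.84·0.8019 = 21.52 mg/L.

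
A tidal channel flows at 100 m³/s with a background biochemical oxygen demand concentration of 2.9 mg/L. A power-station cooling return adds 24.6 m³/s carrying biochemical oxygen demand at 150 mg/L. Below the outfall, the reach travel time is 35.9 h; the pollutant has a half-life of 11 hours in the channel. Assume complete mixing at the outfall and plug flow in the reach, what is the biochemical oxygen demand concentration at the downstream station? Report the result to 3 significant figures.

3.33 mg/L

Conservation of mass: C = (100.0·2.900 + 24.60·150.0) / 124.6 = 3980/124.6 = 31.94 mg/L.
Half-life 11 h → k = ln 2 / 11 = 0.06301 h⁻¹ = 1.512 d⁻¹.
Applying C = C₀e^(−kt): 31.94 × 0.1041 = 3.326 mg/L.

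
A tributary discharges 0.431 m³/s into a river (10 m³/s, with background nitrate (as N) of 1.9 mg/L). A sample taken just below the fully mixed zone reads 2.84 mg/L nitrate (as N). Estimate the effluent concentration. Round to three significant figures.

24.6 mg/L

Mass balance: 10.00·1.900 + 0.4310·Cₑ = 10.43·2.840
→ Cₑ = (10.43·2.840 − 10.00·1.900) / 0.4310 = 24.65 mg/L.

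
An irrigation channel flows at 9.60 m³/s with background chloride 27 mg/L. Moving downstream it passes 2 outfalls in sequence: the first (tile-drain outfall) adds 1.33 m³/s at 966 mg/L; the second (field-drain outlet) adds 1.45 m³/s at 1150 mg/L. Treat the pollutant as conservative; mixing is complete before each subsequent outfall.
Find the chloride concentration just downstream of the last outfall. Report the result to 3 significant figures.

259 mg/L

Below outfall 1: Q → 10.93 m³/s, C = (9.600·27.00 + 1.330·966.0)/10.93 = 141.3 mg/L.
Below outfall 2: Q → 12.38 m³/s, C = (10.93·141.3 + 1.450·1150)/12.38 = 259.4 mg/L.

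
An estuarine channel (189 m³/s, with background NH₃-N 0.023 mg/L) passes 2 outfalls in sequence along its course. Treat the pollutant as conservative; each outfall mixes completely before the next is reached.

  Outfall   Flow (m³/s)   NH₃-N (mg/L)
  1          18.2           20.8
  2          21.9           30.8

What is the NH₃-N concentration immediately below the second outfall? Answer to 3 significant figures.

4.62 mg/L

After outfall 1: Q = 189.0 + 18.20 = 207.2 m³/s; C = (189.0·0.02300 + 18.20·20.80)/207.2 = 1.848 mg/L.
After outfall 2: Q = 207.2 + 21.90 = 229.1 m³/s; C = (207.2·1.848 + 21.90·30.80)/229.1 = 4.616 mg/L.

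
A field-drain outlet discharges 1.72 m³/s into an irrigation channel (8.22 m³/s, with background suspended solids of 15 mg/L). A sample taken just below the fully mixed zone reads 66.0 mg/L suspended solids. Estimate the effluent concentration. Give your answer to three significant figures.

310 mg/L

Mass balance: 8.220·15.00 + 1.720·Cₑ = 9.940·66.00
→ Cₑ = (9.940·66.00 − 8.220·15.00) / 1.720 = 309.7 mg/L.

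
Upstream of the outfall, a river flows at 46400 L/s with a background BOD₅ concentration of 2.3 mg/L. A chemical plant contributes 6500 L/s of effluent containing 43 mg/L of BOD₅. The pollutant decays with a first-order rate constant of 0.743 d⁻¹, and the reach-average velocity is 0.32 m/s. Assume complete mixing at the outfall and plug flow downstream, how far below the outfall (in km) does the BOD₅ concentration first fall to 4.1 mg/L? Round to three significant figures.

21.5 km

Conservation of mass: C = (46400·2.300 + 6500·43.00) / 52900 = 386200/52900 = 7.301 mg/L.
Set 7.301·exp(−k·t) = 4.1 → t = ln(7.301/4.1)/k = 67100 s = 18.64 h.
Distance = v·t = 0.32·67100 = 21470 m = 21.47 km.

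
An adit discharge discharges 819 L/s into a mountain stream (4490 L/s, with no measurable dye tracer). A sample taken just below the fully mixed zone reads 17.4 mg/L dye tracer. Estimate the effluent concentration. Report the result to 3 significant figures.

Mass balance: 4490·0 + 819.0·Cₑ = 5309·17.40
→ Cₑ = (5309·17.40 − 4490·0) / 819.0 = 112.8 mg/L.

113 mg/L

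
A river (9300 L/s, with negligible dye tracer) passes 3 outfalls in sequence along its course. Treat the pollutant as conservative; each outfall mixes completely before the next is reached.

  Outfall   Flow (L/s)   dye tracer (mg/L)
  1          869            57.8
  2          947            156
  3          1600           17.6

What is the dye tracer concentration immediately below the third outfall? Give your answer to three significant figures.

Outfall 1: combined Q = 10170 L/s; C = (9300·0 + 869.0·57.80)/10170 = 4.939 mg/L.
Outfall 2: combined Q = 11120 L/s; C = (10170·4.939 + 947.0·156.0)/11120 = 17.81 mg/L.
Outfall 3: combined Q = 12720 L/s; C = (11120·17.81 + 1600·17.60)/12720 = 17.78 mg/L.

17.8 mg/L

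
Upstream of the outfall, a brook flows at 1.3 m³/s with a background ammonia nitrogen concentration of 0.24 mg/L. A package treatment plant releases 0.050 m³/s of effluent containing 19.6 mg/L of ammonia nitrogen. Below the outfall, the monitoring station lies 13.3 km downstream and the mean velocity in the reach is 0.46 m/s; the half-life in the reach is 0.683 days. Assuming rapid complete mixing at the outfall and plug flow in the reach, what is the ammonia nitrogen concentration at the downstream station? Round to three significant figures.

0.681 mg/L

Mixed concentration C = ΣQC/ΣQ = (1.300·0.2400 + 0.05000·19.60) / 1.350 = 1.292/1.350 = 0.9570 mg/L.
Travel time t = 13.3·1000 / 0.46 = 28910 s = 8.031 h.
Half-life 0.683 d → k = ln 2 / 0.683 = 1.015 d⁻¹.
First-order decay: C = 0.9570·exp(−k·t) = 0.9570·0.7120 = 0.6815 mg/L.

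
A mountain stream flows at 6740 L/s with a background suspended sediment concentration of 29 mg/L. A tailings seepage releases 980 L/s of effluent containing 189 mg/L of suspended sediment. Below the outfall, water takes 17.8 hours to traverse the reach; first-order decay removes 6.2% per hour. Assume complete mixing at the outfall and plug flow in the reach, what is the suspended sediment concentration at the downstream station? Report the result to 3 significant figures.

15.8 mg/L

Flow-weighted average: C = (6740·29.00 + 980.0·189.0) / 7720 = 380700/7720 = 49.31 mg/L.
6.2%/h lost → k = −ln(1 − 0.062) = 0.06401 h⁻¹.
Applying C = C₀e^(−kt): 49.31 × 0.3200 = 15.78 mg/L.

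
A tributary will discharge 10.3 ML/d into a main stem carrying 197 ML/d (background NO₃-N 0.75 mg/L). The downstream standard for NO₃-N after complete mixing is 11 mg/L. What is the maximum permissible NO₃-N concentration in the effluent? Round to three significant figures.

At the limit, (Qr·Cr + Qe·Cₑ)/(Qr + Qe) = 11:
Cₑ = (207.3·11 − 197.0·0.7500) / 10.30 = 207.0 mg/L.

207 mg/L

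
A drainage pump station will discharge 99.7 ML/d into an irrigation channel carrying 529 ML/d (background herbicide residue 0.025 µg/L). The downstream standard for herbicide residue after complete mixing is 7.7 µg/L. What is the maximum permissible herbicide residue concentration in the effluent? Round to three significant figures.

At the limit, (Qr·Cr + Qe·Cₑ)/(Qr + Qe) = 7.7:
Cₑ = (628.7·7.7 − 529.0·0.02500) / 99.70 = 48.42 µg/L.

48.4 µg/L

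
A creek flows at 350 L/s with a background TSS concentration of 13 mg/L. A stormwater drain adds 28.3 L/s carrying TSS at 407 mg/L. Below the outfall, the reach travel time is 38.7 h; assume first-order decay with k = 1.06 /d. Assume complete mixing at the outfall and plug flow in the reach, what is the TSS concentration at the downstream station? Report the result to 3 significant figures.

Mixed concentration C = ΣQC/ΣQ = (350.0·13.00 + 28.30·407.0) / 378.3 = 16070/378.3 = 42.47 mg/L.
Decay over the reach: 42.47·exp(−kt) = 42.47·0.1810 = 7.688 mg/L.

7.69 mg/L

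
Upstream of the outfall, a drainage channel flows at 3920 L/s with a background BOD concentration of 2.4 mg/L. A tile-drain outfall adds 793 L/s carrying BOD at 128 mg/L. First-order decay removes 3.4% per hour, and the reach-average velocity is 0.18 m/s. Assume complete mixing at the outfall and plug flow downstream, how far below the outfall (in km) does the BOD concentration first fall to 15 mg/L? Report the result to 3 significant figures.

8.44 km

Mass balance: C = (3920·2.400 + 793.0·128.0) / 4713 = 110900/4713 = 23.53 mg/L.
3.4%/h lost → k = −ln(1 − 0.034) = 0.03459 h⁻¹.
Set 23.53·exp(−k·t) = 15 → t = ln(23.53/15)/k = 46870 s = 13.02 h.
Distance = v·t = 0.18·46870 = 8437 m = 8.437 km.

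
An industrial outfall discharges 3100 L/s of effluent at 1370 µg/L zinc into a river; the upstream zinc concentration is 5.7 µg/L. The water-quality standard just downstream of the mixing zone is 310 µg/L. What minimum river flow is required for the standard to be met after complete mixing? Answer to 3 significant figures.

Set C_mix = 310: (Q·5.700 + 3100·1370) / (Q + 3100) = 310
→ Q = 3100·(1370 − 310)/(310 − 5.700) = 10800 L/s.

10800 L/s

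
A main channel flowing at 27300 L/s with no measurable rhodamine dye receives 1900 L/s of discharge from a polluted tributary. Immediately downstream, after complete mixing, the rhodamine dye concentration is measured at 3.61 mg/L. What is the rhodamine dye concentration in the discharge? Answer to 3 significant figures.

55.5 mg/L

Mass balance: 27300·0 + 1900·Cₑ = 29200·3.610
→ Cₑ = (29200·3.610 − 27300·0) / 1900 = 55.48 mg/L.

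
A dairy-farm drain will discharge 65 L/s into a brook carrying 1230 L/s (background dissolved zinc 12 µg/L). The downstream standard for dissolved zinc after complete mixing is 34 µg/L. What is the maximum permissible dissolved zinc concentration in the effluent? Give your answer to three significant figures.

450 µg/L

At the limit, (Qr·Cr + Qe·Cₑ)/(Qr + Qe) = 34:
Cₑ = (1295·34 − 1230·12.00) / 65.00 = 450.3 µg/L.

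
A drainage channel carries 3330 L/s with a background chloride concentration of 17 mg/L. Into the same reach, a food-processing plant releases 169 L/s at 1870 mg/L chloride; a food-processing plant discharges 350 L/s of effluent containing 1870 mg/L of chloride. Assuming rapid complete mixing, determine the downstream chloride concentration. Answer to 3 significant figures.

Conservation of mass: C = (3330·17.00 + 169.0·1870 + 350.0·1870) / 3849 = 1027000/3849 = 266.9 mg/L.

267 mg/L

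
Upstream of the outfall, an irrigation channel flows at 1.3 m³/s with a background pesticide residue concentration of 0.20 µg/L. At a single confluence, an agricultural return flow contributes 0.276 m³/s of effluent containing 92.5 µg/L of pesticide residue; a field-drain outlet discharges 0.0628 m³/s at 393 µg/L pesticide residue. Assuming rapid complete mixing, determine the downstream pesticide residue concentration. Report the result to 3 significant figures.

30.8 µg/L

Mass balance: C = (1.300·0.2000 + 0.2760·92.50 + 0.06280·393.0) / 1.639 = 50.47/1.639 = 30.80 µg/L.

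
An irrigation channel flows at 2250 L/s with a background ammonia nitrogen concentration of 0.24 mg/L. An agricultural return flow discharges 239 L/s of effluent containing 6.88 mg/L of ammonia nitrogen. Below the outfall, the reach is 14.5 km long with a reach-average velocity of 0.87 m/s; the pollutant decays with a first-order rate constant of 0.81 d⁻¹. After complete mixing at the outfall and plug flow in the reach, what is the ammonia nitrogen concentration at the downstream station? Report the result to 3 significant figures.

Flow-weighted average: C = (2250·0.2400 + 239.0·6.880) / 2489 = 2184/2489 = 0.8776 mg/L.
Travel time t = 14.5·1000 / 0.87 = 16670 s = 4.630 h.
First-order decay: C = 0.8776·exp(−k·t) = 0.8776·0.8553 = 0.7506 mg/L.

0.751 mg/L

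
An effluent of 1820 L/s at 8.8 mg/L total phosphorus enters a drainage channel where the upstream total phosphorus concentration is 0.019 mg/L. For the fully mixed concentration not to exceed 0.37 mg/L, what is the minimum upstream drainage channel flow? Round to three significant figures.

Set C_mix = 0.37: (Q·0.01900 + 1820·8.800) / (Q + 1820) = 0.37
→ Q = 1820·(8.800 − 0.37)/(0.37 − 0.01900) = 43710 L/s.

43700 L/s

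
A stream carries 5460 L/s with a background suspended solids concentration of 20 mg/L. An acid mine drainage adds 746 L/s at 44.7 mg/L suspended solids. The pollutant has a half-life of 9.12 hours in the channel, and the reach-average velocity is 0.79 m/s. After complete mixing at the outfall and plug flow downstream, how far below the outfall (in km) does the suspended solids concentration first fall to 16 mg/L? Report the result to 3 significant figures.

13.5 km

Mass balance: C = (5460·20.00 + 746.0·44.70) / 6206 = 142500/6206 = 22.97 mg/L.
Half-life 9.12 h → k = ln 2 / 9.12 = 0.07600 h⁻¹ = 1.824 d⁻¹.
Set 22.97·exp(−k·t) = 16 → t = ln(22.97/16)/k = 17130 s = 4.757 h.
Distance = v·t = 0.79·17130 = 13530 m = 13.53 km.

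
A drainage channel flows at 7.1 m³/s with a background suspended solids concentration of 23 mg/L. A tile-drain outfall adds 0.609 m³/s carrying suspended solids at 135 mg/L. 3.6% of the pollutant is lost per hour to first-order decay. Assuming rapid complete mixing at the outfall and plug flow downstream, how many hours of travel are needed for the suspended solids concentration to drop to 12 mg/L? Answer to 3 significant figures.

26.6 h

Mixed concentration C = ΣQC/ΣQ = (7.100·23.00 + 0.6090·135.0) / 7.709 = 245.5/7.709 = 31.85 mg/L.
3.6%/h lost → k = −ln(1 − 0.036) = 0.03666 h⁻¹.
31.85·exp(−k·t) = 12 → t = ln(31.85/12)/k = 95840 s = 26.62 h.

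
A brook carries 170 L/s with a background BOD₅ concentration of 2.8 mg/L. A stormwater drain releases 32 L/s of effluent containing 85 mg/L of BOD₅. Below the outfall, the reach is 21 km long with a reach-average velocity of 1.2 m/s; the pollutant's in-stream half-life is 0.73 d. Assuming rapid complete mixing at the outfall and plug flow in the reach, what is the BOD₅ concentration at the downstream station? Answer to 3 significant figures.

13.1 mg/L

After mixing, C = (170.0·2.800 + 32.00·85.00) / 202.0 = 3196/202.0 = 15.82 mg/L.
Travel time t = 21·1000 / 1.2 = 17500 s = 4.861 h.
Half-life 0.73 d → k = ln 2 / 0.73 = 0.9495 d⁻¹.
Applying C = C₀e^(−kt): 15.82 × 0.8250 = 13.05 mg/L.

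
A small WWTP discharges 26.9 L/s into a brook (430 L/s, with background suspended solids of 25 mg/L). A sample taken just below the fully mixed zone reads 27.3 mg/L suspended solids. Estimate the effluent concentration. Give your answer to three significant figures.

Mass balance: 430.0·25.00 + 26.90·Cₑ = 456.9·27.30
→ Cₑ = (456.9·27.30 − 430.0·25.00) / 26.90 = 64.07 mg/L.

64.1 mg/L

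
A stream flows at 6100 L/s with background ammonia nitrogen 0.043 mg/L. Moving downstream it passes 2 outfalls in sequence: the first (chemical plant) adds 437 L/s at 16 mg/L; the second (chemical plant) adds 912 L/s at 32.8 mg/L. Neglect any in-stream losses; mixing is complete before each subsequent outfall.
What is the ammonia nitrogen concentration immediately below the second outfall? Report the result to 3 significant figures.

Outfall 1: combined Q = 6537 L/s; C = (6100·0.04300 + 437.0·16.00)/6537 = 1.110 mg/L.
Outfall 2: combined Q = 7449 L/s; C = (6537·1.110 + 912.0·32.80)/7449 = 4.990 mg/L.

4.99 mg/L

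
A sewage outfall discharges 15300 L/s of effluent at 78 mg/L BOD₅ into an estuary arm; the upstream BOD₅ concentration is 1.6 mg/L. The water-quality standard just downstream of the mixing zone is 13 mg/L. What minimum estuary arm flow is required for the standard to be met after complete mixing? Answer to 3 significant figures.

87200 L/s

Set C_mix = 13: (Q·1.600 + 15300·78.00) / (Q + 15300) = 13
→ Q = 15300·(78.00 − 13)/(13 − 1.600) = 87240 L/s.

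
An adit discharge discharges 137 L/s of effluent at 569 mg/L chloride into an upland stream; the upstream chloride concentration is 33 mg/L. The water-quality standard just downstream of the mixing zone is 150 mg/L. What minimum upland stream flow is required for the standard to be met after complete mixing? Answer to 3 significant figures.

491 L/s

Set C_mix = 150: (Q·33.00 + 137.0·569.0) / (Q + 137.0) = 150
→ Q = 137.0·(569.0 − 150)/(150 − 33.00) = 490.6 L/s.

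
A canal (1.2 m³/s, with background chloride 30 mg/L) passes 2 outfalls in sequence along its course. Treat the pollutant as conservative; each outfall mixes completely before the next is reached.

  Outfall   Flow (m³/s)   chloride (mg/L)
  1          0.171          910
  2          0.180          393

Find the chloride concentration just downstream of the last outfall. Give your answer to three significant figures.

169 mg/L

After outfall 1: Q = 1.200 + 0.1710 = 1.371 m³/s; C = (1.200·30.00 + 0.1710·910.0)/1.371 = 139.8 mg/L.
After outfall 2: Q = 1.371 + 0.1800 = 1.551 m³/s; C = (1.371·139.8 + 0.1800·393.0)/1.551 = 169.1 mg/L.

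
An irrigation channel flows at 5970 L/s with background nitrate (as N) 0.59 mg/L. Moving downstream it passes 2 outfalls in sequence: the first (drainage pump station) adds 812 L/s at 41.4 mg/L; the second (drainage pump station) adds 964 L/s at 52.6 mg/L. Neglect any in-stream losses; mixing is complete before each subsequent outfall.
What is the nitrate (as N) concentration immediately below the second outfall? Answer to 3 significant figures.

Below outfall 1: Q → 6782 L/s, C = (5970·0.5900 + 812.0·41.40)/6782 = 5.476 mg/L.
Below outfall 2: Q → 7746 L/s, C = (6782·5.476 + 964.0·52.60)/7746 = 11.34 mg/L.

11.3 mg/L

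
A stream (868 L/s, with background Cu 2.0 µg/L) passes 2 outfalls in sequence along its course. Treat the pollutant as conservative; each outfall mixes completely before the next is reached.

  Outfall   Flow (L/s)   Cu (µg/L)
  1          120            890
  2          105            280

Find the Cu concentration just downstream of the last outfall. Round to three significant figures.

Outfall 1: combined Q = 988.0 L/s; C = (868.0·2.000 + 120.0·890.0)/988.0 = 109.9 µg/L.
Outfall 2: combined Q = 1093 L/s; C = (988.0·109.9 + 105.0·280.0)/1093 = 126.2 µg/L.

126 µg/L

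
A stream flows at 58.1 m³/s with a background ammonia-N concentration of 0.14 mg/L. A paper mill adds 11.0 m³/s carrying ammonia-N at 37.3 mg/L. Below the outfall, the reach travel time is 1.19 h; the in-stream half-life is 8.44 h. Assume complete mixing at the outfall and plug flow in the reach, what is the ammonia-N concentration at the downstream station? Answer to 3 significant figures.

Mass balance: C = (58.10·0.1400 + 11.00·37.30) / 69.10 = 418.4/69.10 = 6.055 mg/L.
Half-life 8.44 h → k = ln 2 / 8.44 = 0.08213 h⁻¹ = 1.971 d⁻¹.
After decay, C = 6.055 × e^(−kt) = 6.055 × 0.9069 = 5.492 mg/L.

5.49 mg/L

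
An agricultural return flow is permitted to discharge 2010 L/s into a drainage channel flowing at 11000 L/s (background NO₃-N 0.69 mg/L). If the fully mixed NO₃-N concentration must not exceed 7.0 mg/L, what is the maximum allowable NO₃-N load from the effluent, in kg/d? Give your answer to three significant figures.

7210 kg/d

Mass balance at the limit: 11000·0.6900 + 2010·Cₑ = 13010·7.0 → Cₑ = 41.53 mg/L.
2010 L/s = 2.010 m³/s. Load = 2.010 m³/s × 41.53 g/m³ × 86 400 s/d = 7213 kg/d.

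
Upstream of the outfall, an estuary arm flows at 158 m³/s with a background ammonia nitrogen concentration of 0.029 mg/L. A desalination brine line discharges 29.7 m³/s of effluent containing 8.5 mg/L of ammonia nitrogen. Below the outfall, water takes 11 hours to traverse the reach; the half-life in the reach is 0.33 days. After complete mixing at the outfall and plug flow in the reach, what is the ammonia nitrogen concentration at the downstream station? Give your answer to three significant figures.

After mixing, C = (158.0·0.02900 + 29.70·8.500) / 187.7 = 257.0/187.7 = 1.369 mg/L.
Half-life 0.33 d → k = ln 2 / 0.33 = 2.100 d⁻¹.
Applying C = C₀e^(−kt): 1.369 × 0.3819 = 0.5229 mg/L.

0.523 mg/L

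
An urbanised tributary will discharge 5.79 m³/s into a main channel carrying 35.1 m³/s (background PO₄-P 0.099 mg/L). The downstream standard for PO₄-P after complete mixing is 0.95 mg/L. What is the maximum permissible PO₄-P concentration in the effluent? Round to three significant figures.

At the limit, (Qr·Cr + Qe·Cₑ)/(Qr + Qe) = 0.95:
Cₑ = (40.89·0.95 − 35.10·0.09900) / 5.790 = 6.109 mg/L.

6.11 mg/L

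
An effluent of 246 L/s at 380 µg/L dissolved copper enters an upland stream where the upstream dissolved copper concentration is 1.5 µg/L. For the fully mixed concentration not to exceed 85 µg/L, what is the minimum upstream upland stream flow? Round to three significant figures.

Set C_mix = 85: (Q·1.500 + 246.0·380.0) / (Q + 246.0) = 85
→ Q = 246.0·(380.0 − 85)/(85 − 1.500) = 869.1 L/s.

869 L/s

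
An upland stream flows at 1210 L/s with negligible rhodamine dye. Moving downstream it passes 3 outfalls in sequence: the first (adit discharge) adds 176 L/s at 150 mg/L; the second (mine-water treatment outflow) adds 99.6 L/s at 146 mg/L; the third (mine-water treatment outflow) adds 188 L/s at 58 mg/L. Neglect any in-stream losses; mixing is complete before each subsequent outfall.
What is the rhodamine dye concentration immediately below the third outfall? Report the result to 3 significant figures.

Outfall 1: combined Q = 1386 L/s; C = (1210·0 + 176.0·150.0)/1386 = 19.05 mg/L.
Outfall 2: combined Q = 1486 L/s; C = (1386·19.05 + 99.60·146.0)/1486 = 27.56 mg/L.
Outfall 3: combined Q = 1674 L/s; C = (1486·27.56 + 188.0·58.00)/1674 = 30.98 mg/L.

31.0 mg/L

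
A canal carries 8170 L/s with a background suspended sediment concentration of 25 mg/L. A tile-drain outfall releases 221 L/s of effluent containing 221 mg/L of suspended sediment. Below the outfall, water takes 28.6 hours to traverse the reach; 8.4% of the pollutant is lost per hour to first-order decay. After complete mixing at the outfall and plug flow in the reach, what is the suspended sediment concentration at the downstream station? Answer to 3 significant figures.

2.45 mg/L

Mixed concentration C = ΣQC/ΣQ = (8170·25.00 + 221.0·221.0) / 8391 = 253100/8391 = 30.16 mg/L.
8.4%/h lost → k = −ln(1 − 0.084) = 0.08774 h⁻¹.
First-order decay: C = 30.16·exp(−k·t) = 30.16·0.08132 = 2.453 mg/L.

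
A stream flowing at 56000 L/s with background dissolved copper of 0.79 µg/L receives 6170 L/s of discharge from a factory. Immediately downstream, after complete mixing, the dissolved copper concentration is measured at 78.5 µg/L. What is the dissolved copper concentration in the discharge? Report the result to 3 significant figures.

784 µg/L

Mass balance: 56000·0.7900 + 6170·Cₑ = 62170·78.50
→ Cₑ = (62170·78.50 − 56000·0.7900) / 6170 = 783.8 µg/L.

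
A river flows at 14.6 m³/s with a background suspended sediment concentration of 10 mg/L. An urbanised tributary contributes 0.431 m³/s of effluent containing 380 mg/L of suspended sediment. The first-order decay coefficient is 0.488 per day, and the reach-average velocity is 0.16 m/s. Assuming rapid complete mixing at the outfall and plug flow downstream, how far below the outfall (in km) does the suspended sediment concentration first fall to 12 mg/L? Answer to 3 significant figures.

15.3 km

Mass balance: C = (14.60·10.00 + 0.4310·380.0) / 15.03 = 309.8/15.03 = 20.61 mg/L.
Set 20.61·exp(−k·t) = 12 → t = ln(20.61/12)/k = 95760 s = 26.60 h.
Distance = v·t = 0.16·95760 = 15320 m = 15.32 km.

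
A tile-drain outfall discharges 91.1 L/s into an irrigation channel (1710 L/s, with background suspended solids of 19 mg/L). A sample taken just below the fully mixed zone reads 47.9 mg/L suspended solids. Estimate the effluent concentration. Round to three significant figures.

Mass balance: 1710·19.00 + 91.10·Cₑ = 1801·47.90
→ Cₑ = (1801·47.90 − 1710·19.00) / 91.10 = 590.4 mg/L.

590 mg/L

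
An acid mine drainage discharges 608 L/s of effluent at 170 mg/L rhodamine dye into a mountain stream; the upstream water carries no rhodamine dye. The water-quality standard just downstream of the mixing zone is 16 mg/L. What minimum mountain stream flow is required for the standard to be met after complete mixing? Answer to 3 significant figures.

Set C_mix = 16: (Q·0 + 608.0·170.0) / (Q + 608.0) = 16
→ Q = 608.0·(170.0 − 16)/(16 − 0) = 5852 L/s.

5850 L/s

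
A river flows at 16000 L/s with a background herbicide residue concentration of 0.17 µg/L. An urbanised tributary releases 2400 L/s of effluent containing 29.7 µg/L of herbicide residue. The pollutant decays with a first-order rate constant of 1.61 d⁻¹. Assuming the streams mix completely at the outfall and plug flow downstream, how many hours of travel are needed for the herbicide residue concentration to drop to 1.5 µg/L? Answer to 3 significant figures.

14.7 h

After mixing, C = (16000·0.1700 + 2400·29.70) / 18400 = 74000/18400 = 4.022 µg/L.
4.022·exp(−k·t) = 1.5 → t = ln(4.022/1.5)/k = 52930 s = 14.70 h.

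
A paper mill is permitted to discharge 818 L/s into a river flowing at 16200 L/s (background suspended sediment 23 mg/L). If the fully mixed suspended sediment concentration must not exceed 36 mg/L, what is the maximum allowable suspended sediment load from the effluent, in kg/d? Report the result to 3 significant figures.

20700 kg/d

Mass balance at the limit: 16200·23.00 + 818.0·Cₑ = 17020·36 → Cₑ = 293.5 mg/L.
818.0 L/s = 0.8180 m³/s. Load = 0.8180 m³/s × 293.5 g/m³ × 86 400 s/d = 20740 kg/d.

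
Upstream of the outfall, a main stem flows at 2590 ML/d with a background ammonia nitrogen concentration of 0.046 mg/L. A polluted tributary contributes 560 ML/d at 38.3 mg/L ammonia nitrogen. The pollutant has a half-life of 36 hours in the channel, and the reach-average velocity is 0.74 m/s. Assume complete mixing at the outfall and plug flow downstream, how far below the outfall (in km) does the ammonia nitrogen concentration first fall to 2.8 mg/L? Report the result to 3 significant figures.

Conservation of mass: C = (2590·0.04600 + 560.0·38.30) / 3150 = 21570/3150 = 6.847 mg/L.
Half-life 36 h → k = ln 2 / 36 = 0.01925 h⁻¹ = 0.4621 d⁻¹.
Set 6.847·exp(−k·t) = 2.8 → t = ln(6.847/2.8)/k = 167200 s = 46.44 h.
Distance = v·t = 0.74·167200 = 123700 m = 123.7 km.

124 km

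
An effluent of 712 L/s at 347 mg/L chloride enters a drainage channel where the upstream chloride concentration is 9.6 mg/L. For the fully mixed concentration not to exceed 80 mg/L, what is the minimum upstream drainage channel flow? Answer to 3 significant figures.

2700 L/s

Set C_mix = 80: (Q·9.600 + 712.0·347.0) / (Q + 712.0) = 80
→ Q = 712.0·(347.0 − 80)/(80 − 9.600) = 2700 L/s.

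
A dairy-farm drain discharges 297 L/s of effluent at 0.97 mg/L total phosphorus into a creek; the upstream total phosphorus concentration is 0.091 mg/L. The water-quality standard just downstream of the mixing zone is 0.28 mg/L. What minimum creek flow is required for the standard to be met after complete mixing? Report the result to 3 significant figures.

1080 L/s

Set C_mix = 0.28: (Q·0.09100 + 297.0·0.9700) / (Q + 297.0) = 0.28
→ Q = 297.0·(0.9700 − 0.28)/(0.28 − 0.09100) = 1084 L/s.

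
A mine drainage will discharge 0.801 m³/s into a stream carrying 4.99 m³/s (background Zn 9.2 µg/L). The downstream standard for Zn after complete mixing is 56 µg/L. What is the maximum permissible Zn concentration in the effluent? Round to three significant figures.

At the limit, (Qr·Cr + Qe·Cₑ)/(Qr + Qe) = 56:
Cₑ = (5.791·56 − 4.990·9.200) / 0.8010 = 347.6 µg/L.

348 µg/L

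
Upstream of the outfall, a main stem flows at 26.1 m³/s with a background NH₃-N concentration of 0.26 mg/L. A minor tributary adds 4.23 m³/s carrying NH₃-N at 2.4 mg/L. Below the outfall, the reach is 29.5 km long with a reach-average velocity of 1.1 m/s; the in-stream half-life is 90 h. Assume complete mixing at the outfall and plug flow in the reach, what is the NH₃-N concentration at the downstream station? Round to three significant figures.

Mass balance: C = (26.10·0.2600 + 4.230·2.400) / 30.33 = 16.94/30.33 = 0.5585 mg/L.
Travel time t = 29.5·1000 / 1.1 = 26820 s = 7.449 h.
Half-life 90 h → k = ln 2 / 90 = 0.007702 h⁻¹ = 0.1848 d⁻¹.
First-order decay: C = 0.5585·exp(−k·t) = 0.5585·0.9442 = 0.5273 mg/L.

0.527 mg/L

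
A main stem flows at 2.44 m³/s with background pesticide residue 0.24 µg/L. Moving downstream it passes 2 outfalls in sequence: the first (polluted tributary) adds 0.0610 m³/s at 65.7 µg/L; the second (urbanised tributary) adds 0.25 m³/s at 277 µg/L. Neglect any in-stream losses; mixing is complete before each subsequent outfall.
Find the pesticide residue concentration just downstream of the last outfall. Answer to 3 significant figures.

26.8 µg/L

After outfall 1: Q = 2.440 + 0.06100 = 2.501 m³/s; C = (2.440·0.2400 + 0.06100·65.70)/2.501 = 1.837 µg/L.
After outfall 2: Q = 2.501 + 0.2500 = 2.751 m³/s; C = (2.501·1.837 + 0.2500·277.0)/2.751 = 26.84 µg/L.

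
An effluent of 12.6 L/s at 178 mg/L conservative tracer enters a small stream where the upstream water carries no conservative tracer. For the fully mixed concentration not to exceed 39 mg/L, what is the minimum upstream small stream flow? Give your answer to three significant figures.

44.9 L/s

Set C_mix = 39: (Q·0 + 12.60·178.0) / (Q + 12.60) = 39
→ Q = 12.60·(178.0 − 39)/(39 − 0) = 44.91 L/s.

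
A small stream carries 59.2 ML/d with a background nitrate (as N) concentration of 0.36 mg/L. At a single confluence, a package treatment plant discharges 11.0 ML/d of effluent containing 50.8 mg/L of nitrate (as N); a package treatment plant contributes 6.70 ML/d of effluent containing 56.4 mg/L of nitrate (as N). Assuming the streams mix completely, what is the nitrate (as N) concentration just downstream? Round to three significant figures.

Mass balance: C = (59.20·0.3600 + 11.00·50.80 + 6.700·56.40) / 76.90 = 958.0/76.90 = 12.46 mg/L.

12.5 mg/L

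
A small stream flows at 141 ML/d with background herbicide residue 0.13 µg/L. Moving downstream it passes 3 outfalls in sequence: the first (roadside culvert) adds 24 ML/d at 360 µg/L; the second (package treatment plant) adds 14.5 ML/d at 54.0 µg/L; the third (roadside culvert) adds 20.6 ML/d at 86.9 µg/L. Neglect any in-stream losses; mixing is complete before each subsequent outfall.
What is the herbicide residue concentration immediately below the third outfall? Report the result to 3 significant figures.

56.1 µg/L

After outfall 1: Q = 141.0 + 24.00 = 165.0 ML/d; C = (141.0·0.1300 + 24.00·360.0)/165.0 = 52.47 µg/L.
After outfall 2: Q = 165.0 + 14.50 = 179.5 ML/d; C = (165.0·52.47 + 14.50·54.00)/179.5 = 52.60 µg/L.
After outfall 3: Q = 179.5 + 20.60 = 200.1 ML/d; C = (179.5·52.60 + 20.60·86.90)/200.1 = 56.13 µg/L.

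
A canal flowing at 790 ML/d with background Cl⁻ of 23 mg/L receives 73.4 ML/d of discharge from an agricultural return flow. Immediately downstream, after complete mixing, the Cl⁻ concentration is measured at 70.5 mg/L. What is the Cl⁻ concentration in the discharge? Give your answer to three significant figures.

582 mg/L

Mass balance: 790.0·23.00 + 73.40·Cₑ = 863.4·70.50
→ Cₑ = (863.4·70.50 − 790.0·23.00) / 73.40 = 581.7 mg/L.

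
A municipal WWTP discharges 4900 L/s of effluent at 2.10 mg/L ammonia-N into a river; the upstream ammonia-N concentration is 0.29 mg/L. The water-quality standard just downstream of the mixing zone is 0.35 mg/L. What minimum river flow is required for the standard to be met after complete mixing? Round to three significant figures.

143000 L/s

Set C_mix = 0.35: (Q·0.2900 + 4900·2.100) / (Q + 4900) = 0.35
→ Q = 4900·(2.100 − 0.35)/(0.35 − 0.2900) = 142900 L/s.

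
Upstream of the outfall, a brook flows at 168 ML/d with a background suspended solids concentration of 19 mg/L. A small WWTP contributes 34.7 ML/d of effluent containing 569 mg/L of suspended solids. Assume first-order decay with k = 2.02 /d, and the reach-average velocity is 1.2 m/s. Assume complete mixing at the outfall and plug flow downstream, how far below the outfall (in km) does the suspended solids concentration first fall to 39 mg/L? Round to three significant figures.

Conservation of mass: C = (168.0·19.00 + 34.70·569.0) / 202.7 = 22940/202.7 = 113.2 mg/L.
Set 113.2·exp(−k·t) = 39 → t = ln(113.2/39)/k = 45560 s = 12.66 h.
Distance = v·t = 1.2·45560 = 54670 m = 54.67 km.

54.7 km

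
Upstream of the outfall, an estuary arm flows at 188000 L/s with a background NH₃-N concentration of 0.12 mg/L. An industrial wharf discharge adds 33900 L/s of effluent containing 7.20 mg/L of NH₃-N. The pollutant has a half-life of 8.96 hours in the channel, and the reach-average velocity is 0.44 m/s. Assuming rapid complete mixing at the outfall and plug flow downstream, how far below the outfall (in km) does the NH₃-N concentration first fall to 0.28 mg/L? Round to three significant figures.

Flow-weighted average: C = (188000·0.1200 + 33900·7.200) / 221900 = 266600/221900 = 1.202 mg/L.
Half-life 8.96 h → k = ln 2 / 8.96 = 0.07736 h⁻¹ = 1.857 d⁻¹.
Set 1.202·exp(−k·t) = 0.28 → t = ln(1.202/0.28)/k = 67790 s = 18.83 h.
Distance = v·t = 0.44·67790 = 29830 m = 29.83 km.

29.8 km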